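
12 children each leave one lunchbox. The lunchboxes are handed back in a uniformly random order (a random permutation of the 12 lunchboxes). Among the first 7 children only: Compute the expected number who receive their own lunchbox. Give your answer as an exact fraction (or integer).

7/12

Let Xᵢ = 1 if person i gets their own lunchbox. For each i, P(Xᵢ=1) = 1/12.
By linearity of expectation, E[X₁+…+X_7] = 7·(1/12) = 7/12.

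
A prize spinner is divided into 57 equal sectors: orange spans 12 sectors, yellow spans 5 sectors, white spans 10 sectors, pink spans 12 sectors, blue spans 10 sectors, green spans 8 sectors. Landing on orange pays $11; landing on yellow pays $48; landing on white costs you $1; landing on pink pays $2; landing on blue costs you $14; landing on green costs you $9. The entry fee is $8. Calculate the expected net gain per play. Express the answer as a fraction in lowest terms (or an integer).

-94/19 dollars

E[payout] = (12/57)·11 + (5/57)·48 + (10/57)·(-1) + (12/57)·2 + (10/57)·(-14) + (8/57)·(-9) = 58/19
Expected profit = 58/19 − 8 = -94/19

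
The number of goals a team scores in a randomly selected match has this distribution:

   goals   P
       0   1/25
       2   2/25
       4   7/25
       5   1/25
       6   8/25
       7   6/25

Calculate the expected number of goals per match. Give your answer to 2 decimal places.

E[X] = (1/25)·0 + (2/25)·2 + (7/25)·4 + (1/25)·5 + (8/25)·6 + (6/25)·7
     = 127/25 ≈ 5.08

5.08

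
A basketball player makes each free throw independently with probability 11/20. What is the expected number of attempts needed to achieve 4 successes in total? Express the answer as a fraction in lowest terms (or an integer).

80/11

By linearity (sum of 4 independent geometric waits), E[trials] = 4/p = 4/(11/20) = 80/11.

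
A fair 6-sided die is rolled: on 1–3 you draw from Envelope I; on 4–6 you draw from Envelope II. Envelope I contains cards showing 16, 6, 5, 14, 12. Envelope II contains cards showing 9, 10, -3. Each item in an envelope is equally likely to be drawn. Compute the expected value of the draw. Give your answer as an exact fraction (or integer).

239/30

E[X | Envelope I] = (16 + 6 + 5 + 14 + 12)/5 = 53/5
E[X | Envelope II] = (9 + 10 − 3)/3 = 16/3
E[X] = (1/2)·53/5 + (1/2)·16/3 = 239/30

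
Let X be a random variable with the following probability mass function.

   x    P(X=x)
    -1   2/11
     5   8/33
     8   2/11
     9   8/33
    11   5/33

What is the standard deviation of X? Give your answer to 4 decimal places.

E[X] = 19/3, E[X²] = 1843/33
Var(X) = E[X²] − (E[X])² = 1843/33 − 361/9 = 1558/99
SD(X) = √(1558/99) ≈ 3.9670

3.9670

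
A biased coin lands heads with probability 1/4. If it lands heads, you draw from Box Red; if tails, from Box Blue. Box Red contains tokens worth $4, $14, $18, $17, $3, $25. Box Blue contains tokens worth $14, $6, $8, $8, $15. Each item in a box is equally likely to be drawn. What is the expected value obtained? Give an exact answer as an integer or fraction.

441/40 dollars

E[X | Box Red] = (4 + 14 + 18 + 17 + 3 + 25)/6 = 27/2
E[X | Box Blue] = (14 + 6 + 8 + 8 + 15)/5 = 51/5
E[X] = (1/4)·27/2 + (3/4)·51/5 = 441/40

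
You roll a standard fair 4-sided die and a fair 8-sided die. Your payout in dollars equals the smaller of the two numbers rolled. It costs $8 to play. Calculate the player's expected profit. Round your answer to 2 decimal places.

Distribution of the smaller of the two numbers rolled: 1 w.p. 11/32, 2 w.p. 9/32, 3 w.p. 7/32, 4 w.p. 5/32
E[payout] = (11/32)·1 + (9/32)·2 + (7/32)·3 + (5/32)·4 = 35/16
Expected profit = 35/16 − 8 = -93/16 ≈ -$5.81

-$5.81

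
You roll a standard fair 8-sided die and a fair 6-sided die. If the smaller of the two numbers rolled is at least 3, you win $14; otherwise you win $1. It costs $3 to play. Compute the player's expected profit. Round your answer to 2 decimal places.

E[payout] = (1/2)·1 + (1/2)·14 = 15/2
Expected profit = 15/2 − 3 = 9/2 ≈ $4.50

$4.50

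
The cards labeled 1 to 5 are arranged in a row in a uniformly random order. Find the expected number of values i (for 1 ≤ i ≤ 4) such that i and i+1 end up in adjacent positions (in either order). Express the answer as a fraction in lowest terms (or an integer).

8/5

For each i ∈ {1,…,4}, let Xᵢ = 1 if i and i+1 are adjacent. P(Xᵢ=1) = 2·(5−1)!/5! = 2/5.
By linearity, E[ΣXᵢ] = (4)·(2/5) = 8/5.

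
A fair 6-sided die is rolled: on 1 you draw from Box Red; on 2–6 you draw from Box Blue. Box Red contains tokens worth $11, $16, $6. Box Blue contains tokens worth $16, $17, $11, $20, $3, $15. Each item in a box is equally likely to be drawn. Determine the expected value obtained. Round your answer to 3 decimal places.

E[X | Box Red] = (11 + 16 + 6)/3 = 11
E[X | Box Blue] = (16 + 17 + 11 + 20 + 3 + 15)/6 = 41/3
E[X] = (1/6)·11 + (5/6)·41/3 = 119/9 ≈ 13.222

$13.222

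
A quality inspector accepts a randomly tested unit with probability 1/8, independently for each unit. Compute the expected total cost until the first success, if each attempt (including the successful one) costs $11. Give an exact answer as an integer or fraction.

$88

E[#attempts] = 1/p = 8; E[cost] = 11·8 = 88.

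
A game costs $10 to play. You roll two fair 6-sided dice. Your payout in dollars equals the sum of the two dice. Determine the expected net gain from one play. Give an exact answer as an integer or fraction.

Distribution of the sum of the two dice: 2 w.p. 1/36, 3 w.p. 1/18, 4 w.p. 1/12, 5 w.p. 1/9, 6 w.p. 5/36, 7 w.p. 1/6, …
E[payout] = (1/36)·2 + (1/18)·3 + (1/12)·4 + (1/9)·5 + (5/36)·6 + (1/6)·7 + (5/36)·8 + (1/9)·9 + (1/12)·10 + (1/18)·11 + (1/36)·12 = 7
Expected profit = 7 − 10 = -3

-$3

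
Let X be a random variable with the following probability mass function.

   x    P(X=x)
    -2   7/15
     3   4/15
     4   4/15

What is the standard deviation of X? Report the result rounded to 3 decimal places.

E[X] = 14/15, E[X²] = 128/15
Var(X) = E[X²] − (E[X])² = 128/15 − 196/225 = 1724/225
SD(X) = √(1724/225) ≈ 2.768

2.768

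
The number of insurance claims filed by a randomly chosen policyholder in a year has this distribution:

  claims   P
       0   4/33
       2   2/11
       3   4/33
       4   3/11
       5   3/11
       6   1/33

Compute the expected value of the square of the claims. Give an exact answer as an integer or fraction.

E[X²] = (4/33)·0 + (2/11)·4 + (4/33)·9 + (3/11)·16 + (3/11)·25 + (1/33)·36
     = 155/11

155/11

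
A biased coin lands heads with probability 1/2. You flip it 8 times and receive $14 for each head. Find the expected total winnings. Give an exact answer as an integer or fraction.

$56

E[#heads] = 8·1/2 = 4 (linearity over flips).
E[winnings] = 14·4 = 56.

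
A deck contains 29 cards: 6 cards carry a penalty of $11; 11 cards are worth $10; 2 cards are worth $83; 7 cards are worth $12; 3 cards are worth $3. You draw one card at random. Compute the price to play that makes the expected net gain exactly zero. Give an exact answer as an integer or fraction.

E[payout] = (6/29)·(-11) + (11/29)·10 + (2/29)·83 + (7/29)·12 + (3/29)·3 = 303/29
Fair fee = E[payout] = 303/29

303/29 dollars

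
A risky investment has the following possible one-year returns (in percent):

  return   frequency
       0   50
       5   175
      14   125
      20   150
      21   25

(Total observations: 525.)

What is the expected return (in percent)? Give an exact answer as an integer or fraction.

82/7

Total = 525, so P(return=0) = 50/525, etc.
E[X] = (2/21)·0 + (1/3)·5 + (5/21)·14 + (2/7)·20 + (1/21)·21
     = 82/7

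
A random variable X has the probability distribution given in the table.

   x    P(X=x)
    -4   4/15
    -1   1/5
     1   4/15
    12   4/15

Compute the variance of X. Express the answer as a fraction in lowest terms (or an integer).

E[X] = (4/15)·(-4) + (1/5)·(-1) + (4/15)·1 + (4/15)·12 = 11/5
E[X²] = (4/15)·16 + (1/5)·1 + (4/15)·1 + (4/15)·144 = 647/15
Var(X) = 647/15 − (11/5)² = 2872/75

2872/75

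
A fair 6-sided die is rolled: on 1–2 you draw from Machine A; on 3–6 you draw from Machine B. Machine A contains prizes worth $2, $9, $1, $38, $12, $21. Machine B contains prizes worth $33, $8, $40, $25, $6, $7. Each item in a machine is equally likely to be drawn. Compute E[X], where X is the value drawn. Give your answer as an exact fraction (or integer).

E[X | Machine A] = (2 + 9 + 1 + 38 + 12 + 21)/6 = 83/6
E[X | Machine B] = (33 + 8 + 40 + 25 + 6 + 7)/6 = 119/6
E[X] = (1/3)·83/6 + (2/3)·119/6 = 107/6

107/6 dollars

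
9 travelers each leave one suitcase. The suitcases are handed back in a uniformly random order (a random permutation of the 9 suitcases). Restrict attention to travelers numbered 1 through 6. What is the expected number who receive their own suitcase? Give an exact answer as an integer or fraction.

2/3

Let Xᵢ = 1 if person i gets their own suitcase. For each i, P(Xᵢ=1) = 1/9.
By linearity of expectation, E[X₁+…+X_6] = 6·(1/9) = 2/3.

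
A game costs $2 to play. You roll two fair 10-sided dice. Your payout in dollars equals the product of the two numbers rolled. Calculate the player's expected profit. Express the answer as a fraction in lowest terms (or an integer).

113/4 dollars

Distribution of the product of the two numbers rolled: 1 w.p. 1/100, 2 w.p. 1/50, 3 w.p. 1/50, 4 w.p. 3/100, 5 w.p. 1/50, 6 w.p. 1/25, …
E[payout] = (1/100)·1 + (1/50)·2 + (1/50)·3 + (3/100)·4 + (1/50)·5 + (1/25)·6 + (1/50)·7 + (1/25)·8 + (3/100)·9 + (1/25)·10 + (1/25)·12 + (1/50)·14 + (1/50)·15 + (3/100)·16 + (1/25)·18 + (1/25)·20 + (1/50)·21 + (1/25)·24 + (1/100)·25 + (1/50)·27 + (1/50)·28 + (1/25)·30 + (1/50)·32 + (1/50)·35 + (3/100)·36 + (1/25)·40 + (1/50)·42 + (1/50)·45 + (1/50)·48 + (1/100)·49 + (1/50)·50 + (1/50)·54 + (1/50)·56 + (1/50)·60 + (1/50)·63 + (1/100)·64 + (1/50)·70 + (1/50)·72 + (1/50)·80 + (1/100)·81 + (1/50)·90 + (1/100)·100 = 121/4
Expected profit = 121/4 − 2 = 113/4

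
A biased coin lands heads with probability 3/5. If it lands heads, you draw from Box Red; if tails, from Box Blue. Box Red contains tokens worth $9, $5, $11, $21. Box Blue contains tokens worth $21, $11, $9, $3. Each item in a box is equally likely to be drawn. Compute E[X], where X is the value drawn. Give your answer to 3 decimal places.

$11.300

E[X | Box Red] = (9 + 5 + 11 + 21)/4 = 23/2
E[X | Box Blue] = (21 + 11 + 9 + 3)/4 = 11
E[X] = (3/5)·23/2 + (2/5)·11 = 113/10 ≈ 11.300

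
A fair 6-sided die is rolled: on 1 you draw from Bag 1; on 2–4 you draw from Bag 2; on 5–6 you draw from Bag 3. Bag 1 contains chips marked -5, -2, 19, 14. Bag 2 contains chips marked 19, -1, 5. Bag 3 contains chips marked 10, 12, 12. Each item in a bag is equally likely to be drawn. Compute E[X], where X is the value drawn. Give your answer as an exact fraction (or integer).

E[X | Bag 1] = (-5 − 2 + 19 + 14)/4 = 13/2
E[X | Bag 2] = (19 − 1 + 5)/3 = 23/3
E[X | Bag 3] = (10 + 12 + 12)/3 = 34/3
E[X] = (1/6)·13/2 + (1/2)·23/3 + (1/3)·34/3 = 313/36

313/36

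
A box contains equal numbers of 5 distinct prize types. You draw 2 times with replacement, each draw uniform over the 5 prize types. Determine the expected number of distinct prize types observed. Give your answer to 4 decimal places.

Let Xⱼ=1 if type j appears at least once. P(Xⱼ=1) = 1 − ((5−1)/5)^2 = 9/25.
E[#distinct] = 5·9/25 = 9/5.
≈ 1.8000

1.8000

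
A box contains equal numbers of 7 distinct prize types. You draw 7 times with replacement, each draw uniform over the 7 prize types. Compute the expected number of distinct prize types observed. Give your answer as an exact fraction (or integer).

Let Xⱼ=1 if type j appears at least once. P(Xⱼ=1) = 1 − ((7−1)/7)^7 = 543607/823543.
E[#distinct] = 7·543607/823543 = 543607/117649.

543607/117649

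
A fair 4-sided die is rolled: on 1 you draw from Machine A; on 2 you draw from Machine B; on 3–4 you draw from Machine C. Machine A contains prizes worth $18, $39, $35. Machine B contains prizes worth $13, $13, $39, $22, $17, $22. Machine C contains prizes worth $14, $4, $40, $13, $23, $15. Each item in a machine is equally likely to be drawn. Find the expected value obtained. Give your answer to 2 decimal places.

E[X | Machine A] = (18 + 39 + 35)/3 = 92/3
E[X | Machine B] = (13 + 13 + 39 + 22 + 17 + 22)/6 = 21
E[X | Machine C] = (14 + 4 + 40 + 13 + 23 + 15)/6 = 109/6
E[X] = (1/4)·92/3 + (1/4)·21 + (1/2)·109/6 = 22 ≈ 22.00

$22.00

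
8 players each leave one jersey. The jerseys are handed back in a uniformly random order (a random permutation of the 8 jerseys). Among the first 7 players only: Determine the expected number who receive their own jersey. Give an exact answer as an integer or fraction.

Let Xᵢ = 1 if person i gets their own jersey. For each i, P(Xᵢ=1) = 1/8.
By linearity of expectation, E[X₁+…+X_7] = 7·(1/8) = 7/8.

7/8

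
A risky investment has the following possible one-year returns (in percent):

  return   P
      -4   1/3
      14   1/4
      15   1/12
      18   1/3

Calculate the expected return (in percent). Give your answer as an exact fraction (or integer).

E[X] = (1/3)·(-4) + (1/4)·14 + (1/12)·15 + (1/3)·18
     = 113/12

113/12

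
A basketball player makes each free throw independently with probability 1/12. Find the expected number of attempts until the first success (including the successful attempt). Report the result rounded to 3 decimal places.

For a geometric distribution, E[trials] = 1/p = 1/(1/12) = 12.
≈ 12.000

12.000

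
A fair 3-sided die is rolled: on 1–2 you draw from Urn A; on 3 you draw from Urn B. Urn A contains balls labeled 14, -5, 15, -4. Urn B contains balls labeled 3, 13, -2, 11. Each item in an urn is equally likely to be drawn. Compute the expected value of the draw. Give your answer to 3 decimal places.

5.417

E[X | Urn A] = (14 − 5 + 15 − 4)/4 = 5
E[X | Urn B] = (3 + 13 − 2 + 11)/4 = 25/4
E[X] = (2/3)·5 + (1/3)·25/4 = 65/12 ≈ 5.417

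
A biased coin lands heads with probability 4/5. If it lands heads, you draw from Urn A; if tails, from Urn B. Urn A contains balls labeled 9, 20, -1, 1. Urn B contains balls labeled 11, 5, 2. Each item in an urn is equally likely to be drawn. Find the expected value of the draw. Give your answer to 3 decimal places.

7.000

E[X | Urn A] = (9 + 20 − 1 + 1)/4 = 29/4
E[X | Urn B] = (11 + 5 + 2)/3 = 6
E[X] = (4/5)·29/4 + (1/5)·6 = 7 ≈ 7.000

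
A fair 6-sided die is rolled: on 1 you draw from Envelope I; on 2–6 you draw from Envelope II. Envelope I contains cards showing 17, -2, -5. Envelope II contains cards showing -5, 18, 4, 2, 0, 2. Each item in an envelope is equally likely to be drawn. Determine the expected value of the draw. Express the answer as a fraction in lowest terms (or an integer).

E[X | Envelope I] = (17 − 2 − 5)/3 = 10/3
E[X | Envelope II] = (-5 + 18 + 4 + 2 + 0 + 2)/6 = 7/2
E[X] = (1/6)·10/3 + (5/6)·7/2 = 125/36

125/36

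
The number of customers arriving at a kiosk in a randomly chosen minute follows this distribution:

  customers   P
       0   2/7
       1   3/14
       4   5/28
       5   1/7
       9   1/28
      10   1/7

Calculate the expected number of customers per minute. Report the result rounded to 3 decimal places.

3.393

E[X] = (2/7)·0 + (3/14)·1 + (5/28)·4 + (1/7)·5 + (1/28)·9 + (1/7)·10
     = 95/28 ≈ 3.393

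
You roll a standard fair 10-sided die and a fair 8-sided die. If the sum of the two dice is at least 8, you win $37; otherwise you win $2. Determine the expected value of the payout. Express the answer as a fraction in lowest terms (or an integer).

445/16 dollars

E[payout] = (21/80)·2 + (59/80)·37 = 445/16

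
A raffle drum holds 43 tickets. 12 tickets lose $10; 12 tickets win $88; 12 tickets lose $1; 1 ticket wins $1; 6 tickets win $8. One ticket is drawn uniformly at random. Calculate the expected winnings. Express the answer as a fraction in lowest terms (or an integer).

973/43 dollars

E[payout] = (12/43)·(-10) + (12/43)·88 + (12/43)·(-1) + (1/43)·1 + (6/43)·8 = 973/43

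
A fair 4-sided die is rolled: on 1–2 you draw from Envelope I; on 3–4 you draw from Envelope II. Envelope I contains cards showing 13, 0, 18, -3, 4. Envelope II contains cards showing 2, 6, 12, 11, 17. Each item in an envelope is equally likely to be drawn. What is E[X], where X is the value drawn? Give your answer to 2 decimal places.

E[X | Envelope I] = (13 + 0 + 18 − 3 + 4)/5 = 32/5
E[X | Envelope II] = (2 + 6 + 12 + 11 + 17)/5 = 48/5
E[X] = (1/2)·32/5 + (1/2)·48/5 = 8 ≈ 8.00

8.00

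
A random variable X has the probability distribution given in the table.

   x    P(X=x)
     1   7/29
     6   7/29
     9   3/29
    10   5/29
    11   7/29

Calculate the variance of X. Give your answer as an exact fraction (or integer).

E[X] = (7/29)·1 + (7/29)·6 + (3/29)·9 + (5/29)·10 + (7/29)·11 = 7
E[X²] = (7/29)·1 + (7/29)·36 + (3/29)·81 + (5/29)·100 + (7/29)·121 = 1849/29
Var(X) = 1849/29 − (7)² = 428/29

428/29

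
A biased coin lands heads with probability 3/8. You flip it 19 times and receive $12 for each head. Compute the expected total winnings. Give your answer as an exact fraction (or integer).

171/2 dollars

E[#heads] = 19·3/8 = 57/8 (linearity over flips).
E[winnings] = 12·57/8 = 171/2.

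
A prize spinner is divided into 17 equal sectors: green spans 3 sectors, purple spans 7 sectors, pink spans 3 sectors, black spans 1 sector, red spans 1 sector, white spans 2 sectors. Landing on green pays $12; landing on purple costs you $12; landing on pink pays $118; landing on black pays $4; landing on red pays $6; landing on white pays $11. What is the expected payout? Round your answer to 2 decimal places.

$19.88

E[payout] = (3/17)·12 + (7/17)·(-12) + (3/17)·118 + (1/17)·4 + (1/17)·6 + (2/17)·11 = 338/17
≈ $19.88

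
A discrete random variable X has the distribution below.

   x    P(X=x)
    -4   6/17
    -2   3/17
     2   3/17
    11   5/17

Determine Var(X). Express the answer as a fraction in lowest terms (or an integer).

11364/289

E[X] = (6/17)·(-4) + (3/17)·(-2) + (3/17)·2 + (5/17)·11 = 31/17
E[X²] = (6/17)·16 + (3/17)·4 + (3/17)·4 + (5/17)·121 = 725/17
Var(X) = 725/17 − (31/17)² = 11364/289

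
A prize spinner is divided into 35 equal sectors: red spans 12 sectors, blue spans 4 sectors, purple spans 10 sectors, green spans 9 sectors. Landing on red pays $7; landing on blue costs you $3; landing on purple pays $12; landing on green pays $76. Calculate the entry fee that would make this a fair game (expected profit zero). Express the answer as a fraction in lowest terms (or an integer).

876/35 dollars

E[payout] = (12/35)·7 + (4/35)·(-3) + (10/35)·12 + (9/35)·76 = 876/35
Fair fee = E[payout] = 876/35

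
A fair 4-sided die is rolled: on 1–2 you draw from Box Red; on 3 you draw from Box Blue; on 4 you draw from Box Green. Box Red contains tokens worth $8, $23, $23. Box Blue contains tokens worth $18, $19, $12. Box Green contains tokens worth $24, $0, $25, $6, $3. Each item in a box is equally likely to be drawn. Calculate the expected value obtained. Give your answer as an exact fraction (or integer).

959/60 dollars

E[X | Box Red] = (8 + 23 + 23)/3 = 18
E[X | Box Blue] = (18 + 19 + 12)/3 = 49/3
E[X | Box Green] = (24 + 0 + 25 + 6 + 3)/5 = 58/5
E[X] = (1/2)·18 + (1/4)·49/3 + (1/4)·58/5 = 959/60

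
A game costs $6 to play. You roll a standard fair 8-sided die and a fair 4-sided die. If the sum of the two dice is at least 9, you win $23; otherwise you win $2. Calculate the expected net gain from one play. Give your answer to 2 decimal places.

E[payout] = (11/16)·2 + (5/16)·23 = 137/16
Expected profit = 137/16 − 6 = 41/16 ≈ $2.56

$2.56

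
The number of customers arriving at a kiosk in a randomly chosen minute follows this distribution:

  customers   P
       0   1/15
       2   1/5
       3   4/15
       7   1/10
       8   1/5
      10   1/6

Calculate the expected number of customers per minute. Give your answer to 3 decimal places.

E[X] = (1/15)·0 + (1/5)·2 + (4/15)·3 + (1/10)·7 + (1/5)·8 + (1/6)·10
     = 31/6 ≈ 5.167

5.167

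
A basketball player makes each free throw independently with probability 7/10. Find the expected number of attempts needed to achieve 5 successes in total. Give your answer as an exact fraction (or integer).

50/7

By linearity (sum of 5 independent geometric waits), E[trials] = 5/p = 5/(7/10) = 50/7.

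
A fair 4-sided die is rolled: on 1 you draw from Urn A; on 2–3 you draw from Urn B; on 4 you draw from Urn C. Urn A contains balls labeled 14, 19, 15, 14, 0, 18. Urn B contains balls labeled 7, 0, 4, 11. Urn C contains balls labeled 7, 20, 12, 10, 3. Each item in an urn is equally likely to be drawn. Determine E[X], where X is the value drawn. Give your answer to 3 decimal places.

E[X | Urn A] = (14 + 19 + 15 + 14 + 0 + 18)/6 = 40/3
E[X | Urn B] = (7 + 0 + 4 + 11)/4 = 11/2
E[X | Urn C] = (7 + 20 + 12 + 10 + 3)/5 = 52/5
E[X] = (1/4)·40/3 + (1/2)·11/2 + (1/4)·52/5 = 521/60 ≈ 8.683

8.683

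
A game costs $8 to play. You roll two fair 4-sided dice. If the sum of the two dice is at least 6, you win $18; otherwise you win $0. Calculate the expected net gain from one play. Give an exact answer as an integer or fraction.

-5/4 dollars

E[payout] = (5/8)·0 + (3/8)·18 = 27/4
Expected profit = 27/4 − 8 = -5/4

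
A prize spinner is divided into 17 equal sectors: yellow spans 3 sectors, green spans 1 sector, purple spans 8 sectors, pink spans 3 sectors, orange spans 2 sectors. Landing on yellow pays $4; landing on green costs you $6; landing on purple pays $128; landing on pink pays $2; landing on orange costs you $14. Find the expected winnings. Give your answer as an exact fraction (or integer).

E[payout] = (3/17)·4 + (1/17)·(-6) + (8/17)·128 + (3/17)·2 + (2/17)·(-14) = 1008/17

1008/17 dollars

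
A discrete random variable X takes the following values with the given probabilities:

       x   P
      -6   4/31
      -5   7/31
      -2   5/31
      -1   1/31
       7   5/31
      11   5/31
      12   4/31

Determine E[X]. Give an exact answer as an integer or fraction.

E[X] = (4/31)·(-6) + (7/31)·(-5) + (5/31)·(-2) + (1/31)·(-1) + (5/31)·7 + (5/31)·11 + (4/31)·12
     = 68/31

68/31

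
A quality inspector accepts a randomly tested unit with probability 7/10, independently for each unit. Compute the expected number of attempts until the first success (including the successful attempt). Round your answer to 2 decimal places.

1.43

For a geometric distribution, E[trials] = 1/p = 1/(7/10) = 10/7.
≈ 1.43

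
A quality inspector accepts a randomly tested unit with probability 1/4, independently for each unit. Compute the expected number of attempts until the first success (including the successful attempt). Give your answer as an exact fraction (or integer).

For a geometric distribution, E[trials] = 1/p = 1/(1/4) = 4.

4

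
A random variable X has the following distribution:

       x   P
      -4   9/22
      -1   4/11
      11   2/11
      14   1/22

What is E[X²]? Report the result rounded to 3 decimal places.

E[X²] = (9/22)·16 + (4/11)·1 + (2/11)·121 + (1/22)·196
     = 416/11 ≈ 37.818

37.818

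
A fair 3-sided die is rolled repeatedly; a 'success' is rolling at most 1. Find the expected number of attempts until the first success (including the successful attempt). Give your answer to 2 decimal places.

3.00

For a geometric distribution, E[trials] = 1/p = 1/(1/3) = 3.
≈ 3.00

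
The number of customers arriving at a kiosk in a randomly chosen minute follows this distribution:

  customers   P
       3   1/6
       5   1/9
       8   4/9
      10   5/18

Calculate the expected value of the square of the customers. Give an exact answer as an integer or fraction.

E[X²] = (1/6)·9 + (1/9)·25 + (4/9)·64 + (5/18)·100
     = 121/2

121/2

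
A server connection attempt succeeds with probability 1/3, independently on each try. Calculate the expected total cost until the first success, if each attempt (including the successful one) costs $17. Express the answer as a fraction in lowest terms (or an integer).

E[#attempts] = 1/p = 3; E[cost] = 17·3 = 51.

$51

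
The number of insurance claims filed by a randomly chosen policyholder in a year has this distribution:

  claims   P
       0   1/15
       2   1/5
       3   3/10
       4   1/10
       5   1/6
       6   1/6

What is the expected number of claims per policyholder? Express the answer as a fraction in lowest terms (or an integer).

53/15

E[X] = (1/15)·0 + (1/5)·2 + (3/10)·3 + (1/10)·4 + (1/6)·5 + (1/6)·6
     = 53/15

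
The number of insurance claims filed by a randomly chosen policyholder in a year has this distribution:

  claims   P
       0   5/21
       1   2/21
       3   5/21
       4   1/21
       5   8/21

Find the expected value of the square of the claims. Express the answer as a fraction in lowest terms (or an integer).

E[X²] = (5/21)·0 + (2/21)·1 + (5/21)·9 + (1/21)·16 + (8/21)·25
     = 263/21

263/21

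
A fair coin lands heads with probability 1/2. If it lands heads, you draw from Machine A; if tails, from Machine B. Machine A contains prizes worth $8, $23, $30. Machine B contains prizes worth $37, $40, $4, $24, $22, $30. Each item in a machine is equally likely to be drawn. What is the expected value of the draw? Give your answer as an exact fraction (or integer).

93/4 dollars

E[X | Machine A] = (8 + 23 + 30)/3 = 61/3
E[X | Machine B] = (37 + 40 + 4 + 24 + 22 + 30)/6 = 157/6
E[X] = (1/2)·61/3 + (1/2)·157/6 = 93/4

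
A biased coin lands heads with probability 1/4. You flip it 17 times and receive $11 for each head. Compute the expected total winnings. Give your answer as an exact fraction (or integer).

E[#heads] = 17·1/4 = 17/4 (linearity over flips).
E[winnings] = 11·17/4 = 187/4.

187/4 dollars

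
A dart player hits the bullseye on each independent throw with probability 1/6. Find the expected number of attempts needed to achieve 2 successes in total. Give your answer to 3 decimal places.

By linearity (sum of 2 independent geometric waits), E[trials] = 2/p = 2/(1/6) = 12.
≈ 12.000

12.000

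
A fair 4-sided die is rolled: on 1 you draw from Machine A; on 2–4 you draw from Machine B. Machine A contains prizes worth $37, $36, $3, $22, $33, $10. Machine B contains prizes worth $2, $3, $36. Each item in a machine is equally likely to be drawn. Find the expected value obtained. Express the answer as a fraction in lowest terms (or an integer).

129/8 dollars

E[X | Machine A] = (37 + 36 + 3 + 22 + 33 + 10)/6 = 47/2
E[X | Machine B] = (2 + 3 + 36)/3 = 41/3
E[X] = (1/4)·47/2 + (3/4)·41/3 = 129/8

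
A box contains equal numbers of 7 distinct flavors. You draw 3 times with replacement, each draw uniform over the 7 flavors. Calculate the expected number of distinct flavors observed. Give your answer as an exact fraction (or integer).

Let Xⱼ=1 if type j appears at least once. P(Xⱼ=1) = 1 − ((7−1)/7)^3 = 127/343.
E[#distinct] = 7·127/343 = 127/49.

127/49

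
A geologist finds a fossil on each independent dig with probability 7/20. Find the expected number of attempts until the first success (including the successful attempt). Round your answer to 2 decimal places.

For a geometric distribution, E[trials] = 1/p = 1/(7/20) = 20/7.
≈ 2.86

2.86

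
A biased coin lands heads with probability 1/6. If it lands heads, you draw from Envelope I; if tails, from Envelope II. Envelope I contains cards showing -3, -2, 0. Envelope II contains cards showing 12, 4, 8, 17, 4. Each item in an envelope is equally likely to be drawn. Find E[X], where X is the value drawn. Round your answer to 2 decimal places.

E[X | Envelope I] = (-3 − 2 + 0)/3 = -5/3
E[X | Envelope II] = (12 + 4 + 8 + 17 + 4)/5 = 9
E[X] = (1/6)·(-5/3) + (5/6)·9 = 65/9 ≈ 7.22

7.22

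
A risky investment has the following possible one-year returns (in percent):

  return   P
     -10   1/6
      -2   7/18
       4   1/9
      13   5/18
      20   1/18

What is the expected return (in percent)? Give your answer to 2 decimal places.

E[X] = (1/6)·(-10) + (7/18)·(-2) + (1/9)·4 + (5/18)·13 + (1/18)·20
     = 49/18 ≈ 2.72

2.72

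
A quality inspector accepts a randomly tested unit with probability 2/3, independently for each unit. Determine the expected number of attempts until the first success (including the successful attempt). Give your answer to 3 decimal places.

1.500

For a geometric distribution, E[trials] = 1/p = 1/(2/3) = 3/2.
≈ 1.500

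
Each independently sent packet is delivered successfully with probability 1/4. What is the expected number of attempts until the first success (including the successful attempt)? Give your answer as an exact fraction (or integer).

4

For a geometric distribution, E[trials] = 1/p = 1/(1/4) = 4.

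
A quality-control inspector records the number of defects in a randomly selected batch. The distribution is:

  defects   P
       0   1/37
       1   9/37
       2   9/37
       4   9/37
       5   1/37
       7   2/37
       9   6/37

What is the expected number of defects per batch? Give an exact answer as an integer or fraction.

136/37

E[X] = (1/37)·0 + (9/37)·1 + (9/37)·2 + (9/37)·4 + (1/37)·5 + (2/37)·7 + (6/37)·9
     = 136/37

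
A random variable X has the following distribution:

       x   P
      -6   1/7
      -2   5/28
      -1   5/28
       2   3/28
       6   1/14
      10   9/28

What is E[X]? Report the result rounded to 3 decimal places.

E[X] = (1/7)·(-6) + (5/28)·(-2) + (5/28)·(-1) + (3/28)·2 + (1/14)·6 + (9/28)·10
     = 69/28 ≈ 2.464

2.464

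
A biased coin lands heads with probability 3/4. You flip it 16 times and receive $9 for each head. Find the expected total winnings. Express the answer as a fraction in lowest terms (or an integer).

$108

E[#heads] = 16·3/4 = 12 (linearity over flips).
E[winnings] = 9·12 = 108.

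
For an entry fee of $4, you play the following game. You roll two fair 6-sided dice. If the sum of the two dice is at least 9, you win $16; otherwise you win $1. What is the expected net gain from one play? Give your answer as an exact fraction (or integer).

7/6 dollars

E[payout] = (13/18)·1 + (5/18)·16 = 31/6
Expected profit = 31/6 − 4 = 7/6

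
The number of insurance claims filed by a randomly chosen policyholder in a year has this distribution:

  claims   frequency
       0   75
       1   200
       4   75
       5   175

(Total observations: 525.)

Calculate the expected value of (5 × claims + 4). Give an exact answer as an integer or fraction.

359/21

Total = 525, so P(claims=0) = 75/525, etc.
E[5x+4] = (1/7)·4 + (8/21)·9 + (1/7)·24 + (1/3)·29
     = 359/21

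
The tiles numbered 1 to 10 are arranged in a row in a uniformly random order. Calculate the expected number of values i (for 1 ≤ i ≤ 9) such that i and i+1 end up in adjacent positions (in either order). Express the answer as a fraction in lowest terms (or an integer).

For each i ∈ {1,…,9}, let Xᵢ = 1 if i and i+1 are adjacent. P(Xᵢ=1) = 2·(10−1)!/10! = 2/10.
By linearity, E[ΣXᵢ] = (9)·(2/10) = 9/5.

9/5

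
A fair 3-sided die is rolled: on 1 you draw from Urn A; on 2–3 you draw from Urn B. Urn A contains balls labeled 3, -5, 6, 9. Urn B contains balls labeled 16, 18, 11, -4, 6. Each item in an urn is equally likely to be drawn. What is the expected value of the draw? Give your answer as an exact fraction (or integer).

147/20

E[X | Urn A] = (3 − 5 + 6 + 9)/4 = 13/4
E[X | Urn B] = (16 + 18 + 11 − 4 + 6)/5 = 47/5
E[X] = (1/3)·13/4 + (2/3)·47/5 = 147/20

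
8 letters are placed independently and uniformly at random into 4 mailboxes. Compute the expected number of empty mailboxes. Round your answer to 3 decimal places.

0.400

Let Xⱼ=1 if mailbox j is empty. P(Xⱼ=1) = ((4-1)/4)^8 = 6561/65536.
By linearity, E[#empty] = 4·6561/65536 = 6561/16384.
≈ 0.400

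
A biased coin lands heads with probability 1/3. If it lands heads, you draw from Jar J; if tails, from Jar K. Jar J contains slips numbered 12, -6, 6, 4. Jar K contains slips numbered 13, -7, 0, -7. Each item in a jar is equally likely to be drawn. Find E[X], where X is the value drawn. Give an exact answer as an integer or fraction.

E[X | Jar J] = (12 − 6 + 6 + 4)/4 = 4
E[X | Jar K] = (13 − 7 + 0 − 7)/4 = -1/4
E[X] = (1/3)·4 + (2/3)·(-1/4) = 7/6

7/6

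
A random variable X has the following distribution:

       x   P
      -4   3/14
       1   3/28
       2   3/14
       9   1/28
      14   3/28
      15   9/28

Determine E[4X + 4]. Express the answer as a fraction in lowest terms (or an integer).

205/7

E[4x+4] = (3/14)·(-12) + (3/28)·8 + (3/14)·12 + (1/28)·40 + (3/28)·60 + (9/28)·64
     = 205/7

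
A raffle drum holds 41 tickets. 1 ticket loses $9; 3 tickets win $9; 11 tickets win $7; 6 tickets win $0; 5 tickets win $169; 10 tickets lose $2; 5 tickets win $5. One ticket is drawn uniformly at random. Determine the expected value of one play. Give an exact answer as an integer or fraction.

945/41 dollars

E[payout] = (1/41)·(-9) + (3/41)·9 + (11/41)·7 + (6/41)·0 + (5/41)·169 + (10/41)·(-2) + (5/41)·5 = 945/41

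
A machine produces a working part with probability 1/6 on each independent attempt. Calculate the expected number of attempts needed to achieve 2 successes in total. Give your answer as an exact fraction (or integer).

By linearity (sum of 2 independent geometric waits), E[trials] = 2/p = 2/(1/6) = 12.

12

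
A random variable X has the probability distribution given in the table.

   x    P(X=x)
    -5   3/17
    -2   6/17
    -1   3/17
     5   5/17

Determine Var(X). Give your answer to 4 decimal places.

13.2664

E[X] = (3/17)·(-5) + (6/17)·(-2) + (3/17)·(-1) + (5/17)·5 = -5/17
E[X²] = (3/17)·25 + (6/17)·4 + (3/17)·1 + (5/17)·25 = 227/17
Var(X) = 227/17 − (-5/17)² = 3834/289 ≈ 13.2664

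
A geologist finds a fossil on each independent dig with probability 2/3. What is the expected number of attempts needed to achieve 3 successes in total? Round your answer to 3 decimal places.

By linearity (sum of 3 independent geometric waits), E[trials] = 3/p = 3/(2/3) = 9/2.
≈ 4.500

4.500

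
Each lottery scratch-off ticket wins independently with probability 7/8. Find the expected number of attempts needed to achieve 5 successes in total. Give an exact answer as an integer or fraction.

By linearity (sum of 5 independent geometric waits), E[trials] = 5/p = 5/(7/8) = 40/7.

40/7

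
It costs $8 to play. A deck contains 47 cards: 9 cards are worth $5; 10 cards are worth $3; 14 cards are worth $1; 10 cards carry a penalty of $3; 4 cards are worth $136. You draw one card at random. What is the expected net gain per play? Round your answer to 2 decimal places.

$4.83

E[payout] = (9/47)·5 + (10/47)·3 + (14/47)·1 + (10/47)·(-3) + (4/47)·136 = 603/47
Expected profit = 603/47 − 8 = 227/47 ≈ $4.83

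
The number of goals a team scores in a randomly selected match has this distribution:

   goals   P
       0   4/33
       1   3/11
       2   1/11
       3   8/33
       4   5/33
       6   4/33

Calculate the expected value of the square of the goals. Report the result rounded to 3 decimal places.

E[X²] = (4/33)·0 + (3/11)·1 + (1/11)·4 + (8/33)·9 + (5/33)·16 + (4/33)·36
     = 317/33 ≈ 9.606

9.606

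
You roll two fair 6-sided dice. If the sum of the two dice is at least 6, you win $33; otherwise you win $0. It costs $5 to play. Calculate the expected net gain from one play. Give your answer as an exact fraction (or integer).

113/6 dollars

E[payout] = (5/18)·0 + (13/18)·33 = 143/6
Expected profit = 143/6 − 5 = 113/6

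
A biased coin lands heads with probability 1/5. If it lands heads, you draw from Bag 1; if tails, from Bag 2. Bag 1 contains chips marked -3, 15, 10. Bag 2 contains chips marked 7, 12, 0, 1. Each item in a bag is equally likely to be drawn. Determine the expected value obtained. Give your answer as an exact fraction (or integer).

E[X | Bag 1] = (-3 + 15 + 10)/3 = 22/3
E[X | Bag 2] = (7 + 12 + 0 + 1)/4 = 5
E[X] = (1/5)·22/3 + (4/5)·5 = 82/15

82/15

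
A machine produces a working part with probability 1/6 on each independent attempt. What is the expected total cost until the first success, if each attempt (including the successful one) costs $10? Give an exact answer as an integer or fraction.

$60

E[#attempts] = 1/p = 6; E[cost] = 10·6 = 60.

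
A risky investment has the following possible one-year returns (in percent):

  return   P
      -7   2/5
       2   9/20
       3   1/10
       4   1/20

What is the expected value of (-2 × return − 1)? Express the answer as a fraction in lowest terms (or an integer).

9/5

E[-2x-1] = (2/5)·13 + (9/20)·(-5) + (1/10)·(-7) + (1/20)·(-9)
     = 9/5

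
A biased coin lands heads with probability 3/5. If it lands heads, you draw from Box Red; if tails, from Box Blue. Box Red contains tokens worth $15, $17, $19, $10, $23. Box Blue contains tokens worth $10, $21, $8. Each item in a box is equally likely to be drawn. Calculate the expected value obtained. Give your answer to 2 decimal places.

$15.28

E[X | Box Red] = (15 + 17 + 19 + 10 + 23)/5 = 84/5
E[X | Box Blue] = (10 + 21 + 8)/3 = 13
E[X] = (3/5)·84/5 + (2/5)·13 = 382/25 ≈ 15.28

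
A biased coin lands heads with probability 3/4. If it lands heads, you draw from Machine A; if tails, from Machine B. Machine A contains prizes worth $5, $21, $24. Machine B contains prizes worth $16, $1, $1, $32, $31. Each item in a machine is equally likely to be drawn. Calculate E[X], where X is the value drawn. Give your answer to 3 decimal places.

$16.550

E[X | Machine A] = (5 + 21 + 24)/3 = 50/3
E[X | Machine B] = (16 + 1 + 1 + 32 + 31)/5 = 81/5
E[X] = (3/4)·50/3 + (1/4)·81/5 = 331/20 ≈ 16.550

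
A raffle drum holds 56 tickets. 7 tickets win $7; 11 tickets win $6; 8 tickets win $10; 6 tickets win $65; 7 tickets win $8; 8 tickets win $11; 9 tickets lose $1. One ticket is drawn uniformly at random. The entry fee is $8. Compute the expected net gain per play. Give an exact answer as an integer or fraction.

34/7 dollars

E[payout] = (7/56)·7 + (11/56)·6 + (8/56)·10 + (6/56)·65 + (7/56)·8 + (8/56)·11 + (9/56)·(-1) = 90/7
Expected profit = 90/7 − 8 = 34/7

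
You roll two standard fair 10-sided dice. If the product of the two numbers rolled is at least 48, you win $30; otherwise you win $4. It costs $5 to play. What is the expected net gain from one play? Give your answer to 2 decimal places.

$5.24

E[payout] = (19/25)·4 + (6/25)·30 = 256/25
Expected profit = 256/25 − 5 = 131/25 ≈ $5.24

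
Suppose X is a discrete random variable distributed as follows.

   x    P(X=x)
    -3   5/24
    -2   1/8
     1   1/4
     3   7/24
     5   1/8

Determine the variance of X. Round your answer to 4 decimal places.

7.6094

E[X] = (5/24)·(-3) + (1/8)·(-2) + (1/4)·1 + (7/24)·3 + (1/8)·5 = 7/8
E[X²] = (5/24)·9 + (1/8)·4 + (1/4)·1 + (7/24)·9 + (1/8)·25 = 67/8
Var(X) = 67/8 − (7/8)² = 487/64 ≈ 7.6094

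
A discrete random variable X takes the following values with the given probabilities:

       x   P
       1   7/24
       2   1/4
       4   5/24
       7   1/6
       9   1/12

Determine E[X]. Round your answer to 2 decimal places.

E[X] = (7/24)·1 + (1/4)·2 + (5/24)·4 + (1/6)·7 + (1/12)·9
     = 85/24 ≈ 3.54

3.54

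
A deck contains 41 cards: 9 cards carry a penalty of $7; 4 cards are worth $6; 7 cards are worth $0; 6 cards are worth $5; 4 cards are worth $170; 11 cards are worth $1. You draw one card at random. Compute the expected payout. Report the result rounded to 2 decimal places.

E[payout] = (9/41)·(-7) + (4/41)·6 + (7/41)·0 + (6/41)·5 + (4/41)·170 + (11/41)·1 = 682/41
≈ $16.63

$16.63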